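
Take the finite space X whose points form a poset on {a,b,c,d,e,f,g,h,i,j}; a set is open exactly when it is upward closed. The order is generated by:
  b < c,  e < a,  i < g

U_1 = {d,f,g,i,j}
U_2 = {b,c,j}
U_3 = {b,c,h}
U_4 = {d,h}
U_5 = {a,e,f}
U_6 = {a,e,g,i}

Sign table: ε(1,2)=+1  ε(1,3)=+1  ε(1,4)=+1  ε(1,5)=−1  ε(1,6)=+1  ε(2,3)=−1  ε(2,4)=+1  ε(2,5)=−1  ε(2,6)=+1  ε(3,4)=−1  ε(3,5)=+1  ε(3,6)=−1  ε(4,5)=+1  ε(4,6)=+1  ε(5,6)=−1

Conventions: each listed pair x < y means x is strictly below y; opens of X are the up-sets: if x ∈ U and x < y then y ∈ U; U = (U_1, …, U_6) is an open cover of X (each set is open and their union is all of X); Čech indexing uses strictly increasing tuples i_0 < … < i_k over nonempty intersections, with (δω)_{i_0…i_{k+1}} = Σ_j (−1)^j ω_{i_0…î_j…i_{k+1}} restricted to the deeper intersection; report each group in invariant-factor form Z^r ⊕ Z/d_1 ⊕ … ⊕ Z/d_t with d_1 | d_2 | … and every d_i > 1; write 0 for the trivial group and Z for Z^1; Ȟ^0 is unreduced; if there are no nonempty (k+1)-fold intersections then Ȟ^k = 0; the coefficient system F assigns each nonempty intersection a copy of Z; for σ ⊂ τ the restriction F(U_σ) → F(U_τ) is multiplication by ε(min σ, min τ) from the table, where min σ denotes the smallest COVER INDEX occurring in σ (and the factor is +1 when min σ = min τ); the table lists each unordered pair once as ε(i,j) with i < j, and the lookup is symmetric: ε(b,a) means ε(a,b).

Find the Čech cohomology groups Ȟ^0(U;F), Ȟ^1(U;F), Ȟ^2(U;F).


nonempty overlaps:
  U12={j} U14={d} U15={f} U16={g,i} U23={b,c} U34={h} U56={a,e}
C dims 6,7; δ0: rk 5, SNF 1^5
degree 0: 6−5−0 = 1 → Ȟ^0 ≅ Z
degree 1: 7−0−5 = 2 → Ȟ^1 ≅ Z^2
degree 2: 0−0−0 = 0 → Ȟ^2 ≅ 0

Ȟ^0 = Z, Ȟ^1 = Z^2, Ȟ^2 = 0


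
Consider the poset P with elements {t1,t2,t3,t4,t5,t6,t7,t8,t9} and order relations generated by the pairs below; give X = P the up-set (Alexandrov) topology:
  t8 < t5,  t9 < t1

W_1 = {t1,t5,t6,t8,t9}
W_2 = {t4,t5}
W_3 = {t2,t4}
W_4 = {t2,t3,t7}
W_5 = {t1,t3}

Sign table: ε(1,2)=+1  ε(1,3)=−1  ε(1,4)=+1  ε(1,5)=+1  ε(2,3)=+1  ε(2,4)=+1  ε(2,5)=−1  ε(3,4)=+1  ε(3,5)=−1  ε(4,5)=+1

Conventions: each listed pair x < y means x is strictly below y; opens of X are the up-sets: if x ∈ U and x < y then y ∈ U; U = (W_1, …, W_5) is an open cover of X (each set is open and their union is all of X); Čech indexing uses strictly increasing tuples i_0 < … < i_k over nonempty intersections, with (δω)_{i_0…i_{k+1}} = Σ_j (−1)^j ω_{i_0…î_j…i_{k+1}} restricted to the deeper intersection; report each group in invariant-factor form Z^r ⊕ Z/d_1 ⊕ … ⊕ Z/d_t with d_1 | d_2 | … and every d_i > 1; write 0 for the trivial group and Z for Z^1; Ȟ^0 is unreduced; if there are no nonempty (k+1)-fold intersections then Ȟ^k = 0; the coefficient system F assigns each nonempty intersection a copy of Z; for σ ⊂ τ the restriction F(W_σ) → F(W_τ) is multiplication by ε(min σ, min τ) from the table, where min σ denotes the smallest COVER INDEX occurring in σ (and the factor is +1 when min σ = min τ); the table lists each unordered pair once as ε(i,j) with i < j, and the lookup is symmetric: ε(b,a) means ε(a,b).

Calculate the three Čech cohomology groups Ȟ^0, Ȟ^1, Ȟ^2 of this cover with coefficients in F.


Ȟ^0 = Z; Ȟ^1 = Z; Ȟ^2 = 0

nerve of the cover:
  W12={t5} W15={t1} W23={t4} W34={t2} W45={t3}
C dims 5,5; δ0: rk 4, SNF 1^4
Ȟ^0 = (5 − 4) − 0 = 1, so Ȟ^0 ≅ Z
Ȟ^1 = (5 − 0) − 4 = 1, so Ȟ^1 ≅ Z
Ȟ^2 = (0 − 0) − 0 = 0, so Ȟ^2 ≅ 0


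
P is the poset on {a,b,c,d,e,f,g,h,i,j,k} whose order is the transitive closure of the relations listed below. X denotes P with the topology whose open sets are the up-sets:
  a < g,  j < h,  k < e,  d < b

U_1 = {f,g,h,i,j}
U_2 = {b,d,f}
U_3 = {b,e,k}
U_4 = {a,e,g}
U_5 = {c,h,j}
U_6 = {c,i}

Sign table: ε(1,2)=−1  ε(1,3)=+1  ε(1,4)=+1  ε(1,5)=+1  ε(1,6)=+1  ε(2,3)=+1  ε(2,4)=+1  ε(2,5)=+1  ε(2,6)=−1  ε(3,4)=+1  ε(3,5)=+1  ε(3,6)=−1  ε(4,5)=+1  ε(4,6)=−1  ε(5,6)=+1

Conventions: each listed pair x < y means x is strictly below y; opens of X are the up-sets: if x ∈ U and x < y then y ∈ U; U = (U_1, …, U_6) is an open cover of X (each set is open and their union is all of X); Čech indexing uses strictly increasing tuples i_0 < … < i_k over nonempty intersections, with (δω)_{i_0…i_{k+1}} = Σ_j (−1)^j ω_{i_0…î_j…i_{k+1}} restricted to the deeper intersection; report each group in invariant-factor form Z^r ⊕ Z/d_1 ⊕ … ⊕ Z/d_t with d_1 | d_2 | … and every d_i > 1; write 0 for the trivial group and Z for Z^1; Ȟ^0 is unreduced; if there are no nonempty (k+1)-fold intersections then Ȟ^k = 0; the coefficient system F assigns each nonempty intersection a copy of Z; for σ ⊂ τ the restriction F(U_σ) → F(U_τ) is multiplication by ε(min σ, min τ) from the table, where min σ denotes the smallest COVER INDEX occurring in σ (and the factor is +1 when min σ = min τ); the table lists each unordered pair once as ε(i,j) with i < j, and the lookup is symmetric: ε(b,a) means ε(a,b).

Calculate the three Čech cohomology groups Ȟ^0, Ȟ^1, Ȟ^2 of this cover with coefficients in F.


intersection data:
  U12={f} U14={g} U15={h,j} U16={i} U23={b} U34={e} U56={c}
C dims 6,7; δ0: rk 6, SNF 1^5·2
Ȟ^0 = (6 − 6) − 0 = 0, so Ȟ^0 ≅ 0
Ȟ^1 = (7 − 0) − 6 = 1 plus torsion [2], so Ȟ^1 ≅ Z ⊕ Z/2
Ȟ^2 = (0 − 0) − 0 = 0, so Ȟ^2 ≅ 0

Ȟ^0 ≅ 0, Ȟ^1 ≅ Z ⊕ Z/2 and Ȟ^2 ≅ 0


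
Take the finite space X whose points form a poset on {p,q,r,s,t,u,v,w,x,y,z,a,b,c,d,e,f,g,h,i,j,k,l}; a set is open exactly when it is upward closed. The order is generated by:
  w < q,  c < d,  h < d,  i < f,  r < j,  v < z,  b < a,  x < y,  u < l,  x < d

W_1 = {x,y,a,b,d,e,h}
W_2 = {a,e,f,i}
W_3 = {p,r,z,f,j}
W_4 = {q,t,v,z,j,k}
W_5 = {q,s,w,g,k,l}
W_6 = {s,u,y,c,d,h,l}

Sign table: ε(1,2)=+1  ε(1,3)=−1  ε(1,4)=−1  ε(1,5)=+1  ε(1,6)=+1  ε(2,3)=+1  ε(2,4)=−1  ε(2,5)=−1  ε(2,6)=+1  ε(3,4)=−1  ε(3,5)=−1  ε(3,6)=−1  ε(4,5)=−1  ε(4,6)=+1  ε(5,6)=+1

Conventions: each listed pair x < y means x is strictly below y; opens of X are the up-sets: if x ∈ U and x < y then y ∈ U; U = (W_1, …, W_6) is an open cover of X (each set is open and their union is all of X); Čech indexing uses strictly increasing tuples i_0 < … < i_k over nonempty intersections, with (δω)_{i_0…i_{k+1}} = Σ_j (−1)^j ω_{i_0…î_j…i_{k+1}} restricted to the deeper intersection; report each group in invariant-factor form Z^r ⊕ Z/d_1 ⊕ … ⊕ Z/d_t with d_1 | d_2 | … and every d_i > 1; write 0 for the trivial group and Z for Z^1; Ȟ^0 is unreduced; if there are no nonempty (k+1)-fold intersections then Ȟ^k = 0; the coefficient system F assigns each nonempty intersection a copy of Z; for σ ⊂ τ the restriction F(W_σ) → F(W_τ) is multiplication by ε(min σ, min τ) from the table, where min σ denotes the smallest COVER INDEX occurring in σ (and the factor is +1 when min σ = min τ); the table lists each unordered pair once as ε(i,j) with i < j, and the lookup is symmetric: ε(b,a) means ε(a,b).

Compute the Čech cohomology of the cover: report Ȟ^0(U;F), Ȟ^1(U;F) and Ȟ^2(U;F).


intersection data:
  W12={a,e} W16={y,d,h} W23={f} W34={z,j} W45={q,k} W56={s,l}
C dims 6,6; δ0: rk 5, SNF 1^5
Ȟ^0 = (6 − 5) − 0 = 1, so Ȟ^0 ≅ Z
Ȟ^1 = (6 − 0) − 5 = 1, so Ȟ^1 ≅ Z
Ȟ^2 = (0 − 0) − 0 = 0, so Ȟ^2 ≅ 0

Ȟ^0 = Z, Ȟ^1 = Z and Ȟ^2 = 0


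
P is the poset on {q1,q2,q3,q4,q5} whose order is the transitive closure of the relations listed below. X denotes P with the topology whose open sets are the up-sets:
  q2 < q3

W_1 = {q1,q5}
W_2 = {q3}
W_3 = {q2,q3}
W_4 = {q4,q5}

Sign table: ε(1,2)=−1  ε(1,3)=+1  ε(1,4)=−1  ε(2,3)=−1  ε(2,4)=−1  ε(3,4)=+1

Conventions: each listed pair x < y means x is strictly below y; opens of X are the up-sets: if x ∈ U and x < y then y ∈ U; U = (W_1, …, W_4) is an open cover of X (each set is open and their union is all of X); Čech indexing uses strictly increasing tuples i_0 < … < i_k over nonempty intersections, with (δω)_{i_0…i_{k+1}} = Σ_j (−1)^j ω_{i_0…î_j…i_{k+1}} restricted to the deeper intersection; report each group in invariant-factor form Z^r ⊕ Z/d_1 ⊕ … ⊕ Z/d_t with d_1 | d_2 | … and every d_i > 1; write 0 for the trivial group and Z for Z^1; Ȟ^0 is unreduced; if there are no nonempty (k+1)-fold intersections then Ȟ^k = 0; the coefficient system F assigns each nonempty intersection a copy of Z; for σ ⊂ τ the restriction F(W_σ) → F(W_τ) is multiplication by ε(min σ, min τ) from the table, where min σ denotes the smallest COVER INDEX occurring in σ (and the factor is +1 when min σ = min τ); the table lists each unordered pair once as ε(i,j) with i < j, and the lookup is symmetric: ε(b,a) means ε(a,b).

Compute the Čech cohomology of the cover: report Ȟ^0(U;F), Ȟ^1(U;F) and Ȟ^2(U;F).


cover nerve:
  W14={q5} W23={q3}
C dims 4,2; δ0: rk 2, SNF 1^2
Ȟ^0: (4−2)−0=2 ⇒ Z^2
Ȟ^1: (2−0)−2=0 ⇒ 0
Ȟ^2: (0−0)−0=0 ⇒ 0

Ȟ^0 ≅ Z^2; Ȟ^1 ≅ 0; Ȟ^2 ≅ 0


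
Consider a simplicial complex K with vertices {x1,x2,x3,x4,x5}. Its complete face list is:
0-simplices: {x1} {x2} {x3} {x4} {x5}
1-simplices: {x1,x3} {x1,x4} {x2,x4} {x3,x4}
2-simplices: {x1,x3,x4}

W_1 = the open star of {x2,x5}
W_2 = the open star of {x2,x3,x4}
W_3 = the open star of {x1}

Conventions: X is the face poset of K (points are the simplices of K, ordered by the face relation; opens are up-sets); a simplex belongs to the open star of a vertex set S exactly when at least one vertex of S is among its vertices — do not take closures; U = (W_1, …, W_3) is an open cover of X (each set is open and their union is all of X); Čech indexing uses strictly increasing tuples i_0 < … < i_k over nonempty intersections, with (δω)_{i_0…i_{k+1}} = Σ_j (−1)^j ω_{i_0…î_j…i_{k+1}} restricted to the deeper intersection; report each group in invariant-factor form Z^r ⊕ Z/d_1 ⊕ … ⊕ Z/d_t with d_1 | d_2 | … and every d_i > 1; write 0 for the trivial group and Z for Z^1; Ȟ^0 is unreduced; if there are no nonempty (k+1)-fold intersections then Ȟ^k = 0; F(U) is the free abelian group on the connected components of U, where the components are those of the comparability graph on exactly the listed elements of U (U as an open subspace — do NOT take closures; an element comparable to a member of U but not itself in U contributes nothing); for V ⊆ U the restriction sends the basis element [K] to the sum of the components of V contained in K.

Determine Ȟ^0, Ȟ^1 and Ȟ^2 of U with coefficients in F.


cover nerve:
  W1={{x2},{x5},{x2,x4}} W2={{x2},{x3},{x4},{x1,x3},{x1,x4},{x2,x4},{x3,x4},{x1,x3,x4}} W3={{x1},{x1,x3},{x1,x4},{x1,x3,x4}}
  W12={{x2},{x2,x4}} W23={{x1,x3},{x1,x4},{x1,x3,x4}}
components per intersection:
  W1: {{x2},{x2,x4}} {{x5}}
  W2: {{x2},{x3},{x4},{x1,x3},{x1,x4},{x2,x4},{x3,x4},{x1,x3,x4}}
  W3: {{x1},{x1,x3},{x1,x4},{x1,x3,x4}}
  W12: {{x2},{x2,x4}}
  W23: {{x1,x3},{x1,x4},{x1,x3,x4}}
C dims 4,2; δ0: rk 2, SNF 1^2
Ȟ^0: (4−2)−0=2 ⇒ Z^2
Ȟ^1: (2−0)−2=0 ⇒ 0
Ȟ^2: (0−0)−0=0 ⇒ 0

Ȟ^0(U;F) ≅ Z^2,  Ȟ^1(U;F) ≅ 0,  Ȟ^2(U;F) ≅ 0


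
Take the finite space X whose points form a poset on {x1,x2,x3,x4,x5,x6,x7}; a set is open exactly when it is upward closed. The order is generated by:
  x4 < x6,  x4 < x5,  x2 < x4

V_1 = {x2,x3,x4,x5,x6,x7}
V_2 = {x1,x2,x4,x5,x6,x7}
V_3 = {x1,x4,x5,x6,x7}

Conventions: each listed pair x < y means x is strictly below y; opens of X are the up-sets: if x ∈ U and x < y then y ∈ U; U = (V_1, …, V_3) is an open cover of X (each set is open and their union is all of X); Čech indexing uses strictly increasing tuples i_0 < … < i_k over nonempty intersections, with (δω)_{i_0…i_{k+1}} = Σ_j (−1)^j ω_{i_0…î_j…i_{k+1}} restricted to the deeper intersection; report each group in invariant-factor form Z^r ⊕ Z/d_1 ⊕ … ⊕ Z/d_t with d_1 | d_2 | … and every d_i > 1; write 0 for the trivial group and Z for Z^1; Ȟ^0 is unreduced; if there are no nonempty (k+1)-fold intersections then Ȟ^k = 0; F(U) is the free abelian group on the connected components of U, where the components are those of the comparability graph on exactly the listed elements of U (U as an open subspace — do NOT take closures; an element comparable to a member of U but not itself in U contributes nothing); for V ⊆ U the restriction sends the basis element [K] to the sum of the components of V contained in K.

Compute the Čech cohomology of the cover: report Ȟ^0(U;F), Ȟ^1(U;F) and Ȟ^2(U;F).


nonempty intersections:
  V12={x2,x4,x5,x6,x7} V13={x4,x5,x6,x7} V23={x1,x4,x5,x6,x7}
  V123={x4,x5,x6,x7}
components per intersection:
  V1: {x2,x4,x5,x6} {x3} {x7}
  V2: {x1} {x2,x4,x5,x6} {x7}
  V3: {x1} {x4,x5,x6} {x7}
  V12: {x2,x4,x5,x6} {x7}
  V13: {x4,x5,x6} {x7}
  V23: {x1} {x4,x5,x6} {x7}
  V123: {x4,x5,x6} {x7}
C dims 9,7,2; δ0: rk 5, SNF 1^5; δ1: rk 2, SNF 1^2
Ȟ^0: (9−5)−0=4 ⇒ Z^4
Ȟ^1: (7−2)−5=0 ⇒ 0
Ȟ^2: (2−0)−2=0 ⇒ 0

Ȟ^0 = Z^4, Ȟ^1 = 0, Ȟ^2 = 0


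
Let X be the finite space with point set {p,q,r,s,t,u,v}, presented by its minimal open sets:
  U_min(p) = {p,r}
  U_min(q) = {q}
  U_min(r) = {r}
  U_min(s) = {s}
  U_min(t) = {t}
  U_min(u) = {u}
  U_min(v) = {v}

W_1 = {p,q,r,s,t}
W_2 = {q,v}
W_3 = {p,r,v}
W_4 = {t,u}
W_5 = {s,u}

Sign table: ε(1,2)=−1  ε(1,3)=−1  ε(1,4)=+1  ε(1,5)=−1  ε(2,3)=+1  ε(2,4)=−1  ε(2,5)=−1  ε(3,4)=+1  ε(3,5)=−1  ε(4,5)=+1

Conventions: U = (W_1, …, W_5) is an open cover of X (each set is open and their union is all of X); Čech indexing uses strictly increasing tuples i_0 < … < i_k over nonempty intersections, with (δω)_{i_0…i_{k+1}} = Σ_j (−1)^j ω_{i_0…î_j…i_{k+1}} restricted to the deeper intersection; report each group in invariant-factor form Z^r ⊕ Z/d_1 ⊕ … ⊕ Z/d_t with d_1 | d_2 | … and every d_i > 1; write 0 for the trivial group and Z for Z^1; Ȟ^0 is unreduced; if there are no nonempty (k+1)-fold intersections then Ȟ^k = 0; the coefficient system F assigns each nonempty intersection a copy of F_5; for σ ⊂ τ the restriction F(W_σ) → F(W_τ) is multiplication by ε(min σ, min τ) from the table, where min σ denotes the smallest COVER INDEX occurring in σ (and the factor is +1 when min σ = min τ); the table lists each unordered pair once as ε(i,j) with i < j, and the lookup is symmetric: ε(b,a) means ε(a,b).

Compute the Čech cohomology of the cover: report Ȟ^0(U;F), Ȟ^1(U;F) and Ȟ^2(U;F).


Ȟ^0 = 0, Ȟ^1 = Z/5 and Ȟ^2 = 0

nonempty overlaps:
  W12={q} W13={p,r} W14={t} W15={s} W23={v} W45={u}
C dims 5,6; δ0: rk_F5 5
degree 0: 5−5−0 = 0 → Ȟ^0 ≅ 0
degree 1: 6−0−5 = 1 → Ȟ^1 ≅ Z/5
degree 2: 0−0−0 = 0 → Ȟ^2 ≅ 0


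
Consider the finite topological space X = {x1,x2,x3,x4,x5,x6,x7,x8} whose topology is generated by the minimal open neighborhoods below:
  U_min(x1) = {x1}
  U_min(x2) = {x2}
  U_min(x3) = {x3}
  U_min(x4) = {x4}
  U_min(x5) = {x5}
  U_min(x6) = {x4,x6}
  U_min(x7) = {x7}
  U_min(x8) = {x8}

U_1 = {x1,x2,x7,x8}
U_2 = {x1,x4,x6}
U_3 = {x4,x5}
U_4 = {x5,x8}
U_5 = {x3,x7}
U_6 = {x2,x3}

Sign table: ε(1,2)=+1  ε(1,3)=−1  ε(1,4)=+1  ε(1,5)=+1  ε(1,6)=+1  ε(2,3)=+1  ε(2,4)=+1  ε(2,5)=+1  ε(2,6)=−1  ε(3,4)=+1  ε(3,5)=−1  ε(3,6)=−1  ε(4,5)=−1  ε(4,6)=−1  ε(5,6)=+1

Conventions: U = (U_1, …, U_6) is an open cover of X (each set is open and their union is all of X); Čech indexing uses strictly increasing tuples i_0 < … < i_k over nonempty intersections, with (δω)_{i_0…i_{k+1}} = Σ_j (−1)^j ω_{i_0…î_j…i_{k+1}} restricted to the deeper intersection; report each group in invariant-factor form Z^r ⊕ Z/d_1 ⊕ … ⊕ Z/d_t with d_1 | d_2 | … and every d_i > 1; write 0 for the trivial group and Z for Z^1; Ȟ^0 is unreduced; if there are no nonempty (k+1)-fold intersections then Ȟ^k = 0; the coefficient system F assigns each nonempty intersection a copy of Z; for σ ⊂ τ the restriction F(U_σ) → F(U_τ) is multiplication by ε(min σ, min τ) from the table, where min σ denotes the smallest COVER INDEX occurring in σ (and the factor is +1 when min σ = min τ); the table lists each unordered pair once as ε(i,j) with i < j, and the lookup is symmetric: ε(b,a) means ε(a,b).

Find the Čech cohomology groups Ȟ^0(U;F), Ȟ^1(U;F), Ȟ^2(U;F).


intersection data:
  U12={x1} U14={x8} U15={x7} U16={x2} U23={x4} U34={x5} U56={x3}
C dims 6,7; δ0: rk 5, SNF 1^5
Ȟ^0 = (6 − 5) − 0 = 1, so Ȟ^0 ≅ Z
Ȟ^1 = (7 − 0) − 5 = 2, so Ȟ^1 ≅ Z^2
Ȟ^2 = (0 − 0) − 0 = 0, so Ȟ^2 ≅ 0

Ȟ^0 = Z, Ȟ^1 = Z^2 and Ȟ^2 = 0


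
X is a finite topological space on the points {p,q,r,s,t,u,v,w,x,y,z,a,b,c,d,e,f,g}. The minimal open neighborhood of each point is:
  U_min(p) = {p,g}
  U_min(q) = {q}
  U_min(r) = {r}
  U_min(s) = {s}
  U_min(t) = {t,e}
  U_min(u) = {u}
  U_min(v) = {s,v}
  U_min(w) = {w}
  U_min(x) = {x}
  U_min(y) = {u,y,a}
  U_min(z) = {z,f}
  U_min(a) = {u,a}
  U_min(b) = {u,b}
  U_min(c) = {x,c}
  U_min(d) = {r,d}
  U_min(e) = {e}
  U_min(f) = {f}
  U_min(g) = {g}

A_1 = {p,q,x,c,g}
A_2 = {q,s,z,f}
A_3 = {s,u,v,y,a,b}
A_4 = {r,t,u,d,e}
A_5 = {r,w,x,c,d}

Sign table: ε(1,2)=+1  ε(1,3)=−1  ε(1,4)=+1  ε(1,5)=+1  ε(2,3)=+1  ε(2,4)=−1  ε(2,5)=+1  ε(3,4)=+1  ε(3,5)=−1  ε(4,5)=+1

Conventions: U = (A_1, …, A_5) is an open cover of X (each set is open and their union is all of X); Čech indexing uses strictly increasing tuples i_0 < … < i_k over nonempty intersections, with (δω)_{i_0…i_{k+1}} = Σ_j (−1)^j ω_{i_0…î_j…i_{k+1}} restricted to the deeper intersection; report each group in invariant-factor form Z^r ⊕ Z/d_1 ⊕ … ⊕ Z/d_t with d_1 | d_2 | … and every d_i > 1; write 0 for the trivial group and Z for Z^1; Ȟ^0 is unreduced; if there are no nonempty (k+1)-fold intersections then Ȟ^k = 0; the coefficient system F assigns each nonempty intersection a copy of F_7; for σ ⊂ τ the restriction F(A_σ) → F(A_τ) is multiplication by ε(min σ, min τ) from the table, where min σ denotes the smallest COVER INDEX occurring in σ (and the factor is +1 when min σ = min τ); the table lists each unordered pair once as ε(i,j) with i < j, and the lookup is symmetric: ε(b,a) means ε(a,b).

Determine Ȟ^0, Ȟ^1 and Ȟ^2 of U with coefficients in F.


nonempty intersections:
  A12={q} A15={x,c} A23={s} A34={u} A45={r,d}
C dims 5,5; δ0: rk_F7 4
Ȟ^0: (5−4)−0=1 ⇒ Z/7
Ȟ^1: (5−0)−4=1 ⇒ Z/7
Ȟ^2: (0−0)−0=0 ⇒ 0

Ȟ^0 ≅ Z/7, Ȟ^1 ≅ Z/7 and Ȟ^2 ≅ 0


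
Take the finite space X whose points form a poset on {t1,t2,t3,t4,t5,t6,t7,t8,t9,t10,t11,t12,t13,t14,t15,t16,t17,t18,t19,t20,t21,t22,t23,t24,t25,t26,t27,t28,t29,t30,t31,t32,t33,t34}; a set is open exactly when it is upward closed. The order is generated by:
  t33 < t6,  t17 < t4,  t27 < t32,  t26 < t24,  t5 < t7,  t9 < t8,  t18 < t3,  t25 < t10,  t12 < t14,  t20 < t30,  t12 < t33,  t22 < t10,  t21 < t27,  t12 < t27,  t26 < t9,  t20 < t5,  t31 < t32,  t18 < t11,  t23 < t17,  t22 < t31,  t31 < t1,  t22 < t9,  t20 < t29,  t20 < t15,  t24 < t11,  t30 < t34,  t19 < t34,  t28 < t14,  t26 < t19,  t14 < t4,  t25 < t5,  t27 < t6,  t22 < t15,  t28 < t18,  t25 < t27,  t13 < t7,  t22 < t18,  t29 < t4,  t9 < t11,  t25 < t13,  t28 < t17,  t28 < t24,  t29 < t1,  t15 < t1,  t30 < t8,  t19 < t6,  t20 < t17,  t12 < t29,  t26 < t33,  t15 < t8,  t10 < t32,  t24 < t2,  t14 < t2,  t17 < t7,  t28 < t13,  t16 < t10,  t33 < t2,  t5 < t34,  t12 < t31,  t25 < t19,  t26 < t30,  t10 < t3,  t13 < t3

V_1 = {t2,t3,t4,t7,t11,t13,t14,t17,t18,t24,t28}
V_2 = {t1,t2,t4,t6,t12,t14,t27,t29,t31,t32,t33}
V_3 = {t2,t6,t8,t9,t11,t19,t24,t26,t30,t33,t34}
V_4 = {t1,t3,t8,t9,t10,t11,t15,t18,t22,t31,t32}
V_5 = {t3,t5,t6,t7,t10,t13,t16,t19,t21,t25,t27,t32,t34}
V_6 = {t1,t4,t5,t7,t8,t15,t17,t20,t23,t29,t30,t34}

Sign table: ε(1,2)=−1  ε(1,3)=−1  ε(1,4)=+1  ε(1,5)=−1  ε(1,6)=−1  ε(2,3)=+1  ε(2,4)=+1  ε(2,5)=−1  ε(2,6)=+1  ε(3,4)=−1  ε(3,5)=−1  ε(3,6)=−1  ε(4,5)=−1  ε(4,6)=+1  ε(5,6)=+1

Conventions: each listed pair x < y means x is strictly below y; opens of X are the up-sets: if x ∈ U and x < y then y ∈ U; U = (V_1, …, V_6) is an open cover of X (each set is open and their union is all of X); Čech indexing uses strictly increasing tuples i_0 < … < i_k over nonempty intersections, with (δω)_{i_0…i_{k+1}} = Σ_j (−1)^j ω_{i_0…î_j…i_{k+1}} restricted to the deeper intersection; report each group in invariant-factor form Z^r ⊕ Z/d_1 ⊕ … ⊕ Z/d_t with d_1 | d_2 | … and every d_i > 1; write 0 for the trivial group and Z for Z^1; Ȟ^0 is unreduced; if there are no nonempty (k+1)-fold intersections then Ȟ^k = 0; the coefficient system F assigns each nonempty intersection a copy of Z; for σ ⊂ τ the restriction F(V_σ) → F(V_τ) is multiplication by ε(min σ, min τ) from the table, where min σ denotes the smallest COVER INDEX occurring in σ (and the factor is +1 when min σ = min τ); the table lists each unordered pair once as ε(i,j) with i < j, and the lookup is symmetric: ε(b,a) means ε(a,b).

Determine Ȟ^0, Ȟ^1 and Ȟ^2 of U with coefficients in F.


Ȟ^0(U;F) ≅ 0, Ȟ^1(U;F) ≅ Z/2 and Ȟ^2(U;F) ≅ Z

nonempty overlaps:
  V12={t2,t4,t14} V13={t2,t11,t24} V14={t3,t11,t18} V15={t3,t7,t13} V16={t4,t7,t17} V23={t2,t6,t33} V24={t1,t31,t32} V25={t6,t27,t32} V26={t1,t4,t29} V34={t8,t9,t11} V35={t6,t19,t34} V36={t8,t30,t34} V45={t3,t10,t32} V46={t1,t8,t15} V56={t5,t7,t34}
  V123={t2} V126={t4} V134={t11} V145={t3} V156={t7} V235={t6} V245={t32} V246={t1} V346={t8} V356={t34}
C dims 6,15,10; δ0: rk 6, SNF 1^5·2; δ1: rk 9, SNF 1^9
degree 0: 6−6−0 = 0 → Ȟ^0 ≅ 0
degree 1: 15−9−6 = 0 plus torsion [2] → Ȟ^1 ≅ Z/2
degree 2: 10−0−9 = 1 → Ȟ^2 ≅ Z


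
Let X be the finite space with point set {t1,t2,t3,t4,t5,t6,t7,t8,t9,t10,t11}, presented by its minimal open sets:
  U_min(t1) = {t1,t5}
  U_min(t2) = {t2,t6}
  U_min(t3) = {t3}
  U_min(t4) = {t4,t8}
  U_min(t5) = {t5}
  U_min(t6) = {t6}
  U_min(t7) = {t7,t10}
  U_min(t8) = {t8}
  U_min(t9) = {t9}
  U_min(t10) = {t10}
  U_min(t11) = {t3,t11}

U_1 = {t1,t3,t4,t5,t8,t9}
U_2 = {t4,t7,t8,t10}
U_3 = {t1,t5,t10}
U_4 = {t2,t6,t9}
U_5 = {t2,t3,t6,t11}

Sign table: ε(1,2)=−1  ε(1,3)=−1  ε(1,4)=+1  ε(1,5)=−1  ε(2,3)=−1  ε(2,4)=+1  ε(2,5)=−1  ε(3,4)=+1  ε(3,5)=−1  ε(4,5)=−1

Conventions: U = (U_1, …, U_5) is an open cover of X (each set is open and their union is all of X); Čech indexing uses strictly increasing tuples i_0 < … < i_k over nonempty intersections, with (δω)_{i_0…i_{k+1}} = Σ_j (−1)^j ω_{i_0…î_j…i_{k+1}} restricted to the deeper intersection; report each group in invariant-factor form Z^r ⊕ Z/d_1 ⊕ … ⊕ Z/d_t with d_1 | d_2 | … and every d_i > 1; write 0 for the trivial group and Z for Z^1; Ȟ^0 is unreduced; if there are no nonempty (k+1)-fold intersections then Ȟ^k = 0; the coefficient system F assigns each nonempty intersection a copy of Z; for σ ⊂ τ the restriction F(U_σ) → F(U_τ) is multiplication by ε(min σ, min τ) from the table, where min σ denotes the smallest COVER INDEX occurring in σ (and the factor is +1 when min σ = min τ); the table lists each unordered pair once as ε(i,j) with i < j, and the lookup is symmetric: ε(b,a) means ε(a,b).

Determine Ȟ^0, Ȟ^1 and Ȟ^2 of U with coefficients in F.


nerve simplices:
  U12={t4,t8} U13={t1,t5} U14={t9} U15={t3} U23={t10} U45={t2,t6}
C dims 5,6; δ0: rk 5, SNF 1^4·2
degree 0: 5−5−0 = 0 → Ȟ^0 ≅ 0
degree 1: 6−0−5 = 1 plus torsion [2] → Ȟ^1 ≅ Z ⊕ Z/2
degree 2: 0−0−0 = 0 → Ȟ^2 ≅ 0

Ȟ^0 ≅ 0; Ȟ^1 ≅ Z ⊕ Z/2; Ȟ^2 ≅ 0


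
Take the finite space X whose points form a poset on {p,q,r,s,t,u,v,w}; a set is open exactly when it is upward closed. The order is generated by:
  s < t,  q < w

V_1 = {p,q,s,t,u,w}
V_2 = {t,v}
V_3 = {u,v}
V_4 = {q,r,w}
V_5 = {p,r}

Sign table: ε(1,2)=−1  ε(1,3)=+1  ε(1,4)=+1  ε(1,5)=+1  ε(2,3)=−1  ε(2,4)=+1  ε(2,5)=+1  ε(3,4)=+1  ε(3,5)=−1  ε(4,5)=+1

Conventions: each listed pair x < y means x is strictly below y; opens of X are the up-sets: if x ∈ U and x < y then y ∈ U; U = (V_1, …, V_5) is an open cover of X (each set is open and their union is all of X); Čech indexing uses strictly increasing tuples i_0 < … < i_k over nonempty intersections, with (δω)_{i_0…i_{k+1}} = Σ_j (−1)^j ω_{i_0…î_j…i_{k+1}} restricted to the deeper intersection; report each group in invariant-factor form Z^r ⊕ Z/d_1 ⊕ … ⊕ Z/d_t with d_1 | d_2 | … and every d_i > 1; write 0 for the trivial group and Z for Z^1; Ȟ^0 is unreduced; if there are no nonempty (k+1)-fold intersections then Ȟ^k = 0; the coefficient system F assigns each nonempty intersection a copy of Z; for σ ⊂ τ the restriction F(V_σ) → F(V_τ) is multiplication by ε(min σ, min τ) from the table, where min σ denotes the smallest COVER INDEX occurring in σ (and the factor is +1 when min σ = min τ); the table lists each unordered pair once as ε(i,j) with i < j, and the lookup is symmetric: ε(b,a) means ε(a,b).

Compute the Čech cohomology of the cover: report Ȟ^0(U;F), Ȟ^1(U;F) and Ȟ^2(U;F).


Ȟ^0 ≅ Z; Ȟ^1 ≅ Z^2; Ȟ^2 ≅ 0

intersection data:
  V12={t} V13={u} V14={q,w} V15={p} V23={v} V45={r}
C dims 5,6; δ0: rk 4, SNF 1^4
Ȟ^0 = (5 − 4) − 0 = 1, so Ȟ^0 ≅ Z
Ȟ^1 = (6 − 0) − 4 = 2, so Ȟ^1 ≅ Z^2
Ȟ^2 = (0 − 0) − 0 = 0, so Ȟ^2 ≅ 0


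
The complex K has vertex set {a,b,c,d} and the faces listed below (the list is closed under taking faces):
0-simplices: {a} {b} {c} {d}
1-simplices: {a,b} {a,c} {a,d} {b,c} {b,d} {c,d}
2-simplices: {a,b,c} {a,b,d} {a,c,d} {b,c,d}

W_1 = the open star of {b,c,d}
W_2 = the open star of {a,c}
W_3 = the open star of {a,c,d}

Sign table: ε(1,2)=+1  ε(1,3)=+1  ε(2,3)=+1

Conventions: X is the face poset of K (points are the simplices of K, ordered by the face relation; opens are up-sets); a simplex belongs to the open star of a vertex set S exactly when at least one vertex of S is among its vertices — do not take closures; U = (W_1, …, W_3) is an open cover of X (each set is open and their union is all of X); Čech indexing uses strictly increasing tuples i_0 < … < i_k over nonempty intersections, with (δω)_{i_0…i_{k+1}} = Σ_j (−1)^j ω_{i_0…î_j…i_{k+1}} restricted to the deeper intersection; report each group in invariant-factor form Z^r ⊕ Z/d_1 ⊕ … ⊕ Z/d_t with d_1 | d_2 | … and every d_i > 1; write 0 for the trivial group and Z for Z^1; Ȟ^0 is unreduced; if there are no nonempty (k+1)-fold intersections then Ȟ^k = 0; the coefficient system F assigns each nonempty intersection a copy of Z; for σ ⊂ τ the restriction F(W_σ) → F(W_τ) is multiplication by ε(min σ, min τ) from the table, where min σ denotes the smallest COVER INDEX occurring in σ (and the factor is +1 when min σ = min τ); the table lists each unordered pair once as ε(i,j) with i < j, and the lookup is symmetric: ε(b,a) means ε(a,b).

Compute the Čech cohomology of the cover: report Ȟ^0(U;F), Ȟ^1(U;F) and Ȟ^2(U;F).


Ȟ^0 ≅ Z,  Ȟ^1 ≅ 0,  Ȟ^2 ≅ 0

nerve of the cover:
  W1={{b},{c},{d},{a,b},{a,c},{a,d},{b,c},{b,d},{c,d},{a,b,c},{a,b,d},{a,c,d},{b,c,d}} W2={{a},{c},{a,b},{a,c},{a,d},{b,c},{c,d},{a,b,c},{a,b,d},{a,c,d},{b,c,d}} W3={{a},{c},{d},{a,b},{a,c},{a,d},{b,c},{b,d},{c,d},{a,b,c},{a,b,d},{a,c,d},{b,c,d}}
  W12={{c},{a,b},{a,c},{a,d},{b,c},{c,d},{a,b,c},{a,b,d},{a,c,d},{b,c,d}} W13={{c},{d},{a,b},{a,c},{a,d},{b,c},{b,d},{c,d},{a,b,c},{a,b,d},{a,c,d},{b,c,d}} W23={{a},{c},{a,b},{a,c},{a,d},{b,c},{c,d},{a,b,c},{a,b,d},{a,c,d},{b,c,d}}
  W123={{c},{a,b},{a,c},{a,d},{b,c},{c,d},{a,b,c},{a,b,d},{a,c,d},{b,c,d}}
C dims 3,3,1; δ0: rk 2, SNF 1^2; δ1: rk 1, SNF 1^1
Ȟ^0 = (3 − 2) − 0 = 1, so Ȟ^0 ≅ Z
Ȟ^1 = (3 − 1) − 2 = 0, so Ȟ^1 ≅ 0
Ȟ^2 = (1 − 0) − 1 = 0, so Ȟ^2 ≅ 0


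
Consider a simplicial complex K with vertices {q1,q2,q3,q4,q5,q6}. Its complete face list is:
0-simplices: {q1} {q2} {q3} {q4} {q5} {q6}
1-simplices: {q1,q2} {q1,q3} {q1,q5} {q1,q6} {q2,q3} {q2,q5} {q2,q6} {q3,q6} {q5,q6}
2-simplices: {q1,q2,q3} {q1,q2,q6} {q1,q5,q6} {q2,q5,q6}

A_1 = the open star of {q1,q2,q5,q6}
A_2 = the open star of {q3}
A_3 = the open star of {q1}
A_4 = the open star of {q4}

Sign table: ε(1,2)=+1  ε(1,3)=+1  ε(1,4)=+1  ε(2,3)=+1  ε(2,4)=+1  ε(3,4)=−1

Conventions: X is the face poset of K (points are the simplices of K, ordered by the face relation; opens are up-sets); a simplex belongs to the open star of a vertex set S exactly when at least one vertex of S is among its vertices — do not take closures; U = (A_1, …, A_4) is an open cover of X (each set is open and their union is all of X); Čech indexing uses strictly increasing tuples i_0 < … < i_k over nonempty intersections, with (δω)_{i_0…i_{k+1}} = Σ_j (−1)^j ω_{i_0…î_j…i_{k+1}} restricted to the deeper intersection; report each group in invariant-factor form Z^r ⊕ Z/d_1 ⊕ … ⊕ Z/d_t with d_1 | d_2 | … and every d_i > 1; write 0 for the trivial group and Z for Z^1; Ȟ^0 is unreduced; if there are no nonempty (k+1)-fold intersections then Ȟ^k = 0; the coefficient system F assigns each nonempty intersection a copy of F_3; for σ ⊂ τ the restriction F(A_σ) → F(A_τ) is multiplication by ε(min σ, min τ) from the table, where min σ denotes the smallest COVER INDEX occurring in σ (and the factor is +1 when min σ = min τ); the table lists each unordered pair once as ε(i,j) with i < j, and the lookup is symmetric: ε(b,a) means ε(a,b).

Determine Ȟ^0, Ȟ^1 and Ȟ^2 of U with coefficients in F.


nonempty overlaps:
  A1={{q1},{q2},{q5},{q6},{q1,q2},{q1,q3},{q1,q5},{q1,q6},{q2,q3},{q2,q5},{q2,q6},{q3,q6},{q5,q6},{q1,q2,q3},{q1,q2,q6},{q1,q5,q6},{q2,q5,q6}} A2={{q3},{q1,q3},{q2,q3},{q3,q6},{q1,q2,q3}} A3={{q1},{q1,q2},{q1,q3},{q1,q5},{q1,q6},{q1,q2,q3},{q1,q2,q6},{q1,q5,q6}} A4={{q4}}
  A12={{q1,q3},{q2,q3},{q3,q6},{q1,q2,q3}} A13={{q1},{q1,q2},{q1,q3},{q1,q5},{q1,q6},{q1,q2,q3},{q1,q2,q6},{q1,q5,q6}} A23={{q1,q3},{q1,q2,q3}}
  A123={{q1,q3},{q1,q2,q3}}
C dims 4,3,1; δ0: rk_F3 2; δ1: rk_F3 1
degree 0: 4−2−0 = 2 → Ȟ^0 ≅ Z/3 ⊕ Z/3
degree 1: 3−1−2 = 0 → Ȟ^1 ≅ 0
degree 2: 1−0−1 = 0 → Ȟ^2 ≅ 0

Ȟ^0(U;F) ≅ Z/3 ⊕ Z/3,  Ȟ^1(U;F) ≅ 0,  Ȟ^2(U;F) ≅ 0


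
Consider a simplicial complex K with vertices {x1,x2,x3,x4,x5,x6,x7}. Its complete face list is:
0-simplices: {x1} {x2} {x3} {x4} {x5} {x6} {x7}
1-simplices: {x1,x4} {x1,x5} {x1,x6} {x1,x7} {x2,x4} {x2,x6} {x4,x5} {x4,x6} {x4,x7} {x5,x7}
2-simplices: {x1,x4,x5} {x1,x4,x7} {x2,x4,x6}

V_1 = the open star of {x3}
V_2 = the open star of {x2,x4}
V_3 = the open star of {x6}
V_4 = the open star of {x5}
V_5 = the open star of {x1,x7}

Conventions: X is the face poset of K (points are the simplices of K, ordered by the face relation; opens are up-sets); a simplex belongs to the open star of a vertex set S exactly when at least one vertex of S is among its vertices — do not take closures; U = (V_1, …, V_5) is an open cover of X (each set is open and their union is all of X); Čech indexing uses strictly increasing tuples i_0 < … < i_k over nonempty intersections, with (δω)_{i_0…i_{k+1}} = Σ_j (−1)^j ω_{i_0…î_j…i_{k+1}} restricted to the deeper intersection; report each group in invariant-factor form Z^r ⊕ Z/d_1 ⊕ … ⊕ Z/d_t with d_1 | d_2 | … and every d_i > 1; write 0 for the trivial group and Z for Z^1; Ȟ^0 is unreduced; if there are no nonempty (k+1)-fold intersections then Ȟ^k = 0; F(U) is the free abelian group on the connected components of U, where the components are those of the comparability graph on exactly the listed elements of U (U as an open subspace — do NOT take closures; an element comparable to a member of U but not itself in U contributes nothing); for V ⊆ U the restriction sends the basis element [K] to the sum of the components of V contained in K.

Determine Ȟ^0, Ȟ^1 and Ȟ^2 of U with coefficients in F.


intersection data:
  V1={{x3}} V2={{x2},{x4},{x1,x4},{x2,x4},{x2,x6},{x4,x5},{x4,x6},{x4,x7},{x1,x4,x5},{x1,x4,x7},{x2,x4,x6}} V3={{x6},{x1,x6},{x2,x6},{x4,x6},{x2,x4,x6}} V4={{x5},{x1,x5},{x4,x5},{x5,x7},{x1,x4,x5}} V5={{x1},{x7},{x1,x4},{x1,x5},{x1,x6},{x1,x7},{x4,x7},{x5,x7},{x1,x4,x5},{x1,x4,x7}}
  V23={{x2,x6},{x4,x6},{x2,x4,x6}} V24={{x4,x5},{x1,x4,x5}} V25={{x1,x4},{x4,x7},{x1,x4,x5},{x1,x4,x7}} V35={{x1,x6}} V45={{x1,x5},{x5,x7},{x1,x4,x5}}
  V245={{x1,x4,x5}}
components per intersection:
  V1: {{x3}}
  V2: {{x2},{x4},{x1,x4},{x2,x4},{x2,x6},{x4,x5},{x4,x6},{x4,x7},{x1,x4,x5},{x1,x4,x7},{x2,x4,x6}}
  V3: {{x6},{x1,x6},{x2,x6},{x4,x6},{x2,x4,x6}}
  V4: {{x5},{x1,x5},{x4,x5},{x5,x7},{x1,x4,x5}}
  V5: {{x1},{x7},{x1,x4},{x1,x5},{x1,x6},{x1,x7},{x4,x7},{x5,x7},{x1,x4,x5},{x1,x4,x7}}
  V23: {{x2,x6},{x4,x6},{x2,x4,x6}}
  V24: {{x4,x5},{x1,x4,x5}}
  V25: {{x1,x4},{x4,x7},{x1,x4,x5},{x1,x4,x7}}
  V35: {{x1,x6}}
  V45: {{x1,x5},{x1,x4,x5}} {{x5,x7}}
  V245: {{x1,x4,x5}}
C dims 5,6,1; δ0: rk 3, SNF 1^3; δ1: rk 1, SNF 1^1
Ȟ^0 = (5 − 3) − 0 = 2, so Ȟ^0 ≅ Z^2
Ȟ^1 = (6 − 1) − 3 = 2, so Ȟ^1 ≅ Z^2
Ȟ^2 = (1 − 0) − 1 = 0, so Ȟ^2 ≅ 0

Ȟ^0(U;F) ≅ Z^2; Ȟ^1(U;F) ≅ Z^2; Ȟ^2(U;F) ≅ 0


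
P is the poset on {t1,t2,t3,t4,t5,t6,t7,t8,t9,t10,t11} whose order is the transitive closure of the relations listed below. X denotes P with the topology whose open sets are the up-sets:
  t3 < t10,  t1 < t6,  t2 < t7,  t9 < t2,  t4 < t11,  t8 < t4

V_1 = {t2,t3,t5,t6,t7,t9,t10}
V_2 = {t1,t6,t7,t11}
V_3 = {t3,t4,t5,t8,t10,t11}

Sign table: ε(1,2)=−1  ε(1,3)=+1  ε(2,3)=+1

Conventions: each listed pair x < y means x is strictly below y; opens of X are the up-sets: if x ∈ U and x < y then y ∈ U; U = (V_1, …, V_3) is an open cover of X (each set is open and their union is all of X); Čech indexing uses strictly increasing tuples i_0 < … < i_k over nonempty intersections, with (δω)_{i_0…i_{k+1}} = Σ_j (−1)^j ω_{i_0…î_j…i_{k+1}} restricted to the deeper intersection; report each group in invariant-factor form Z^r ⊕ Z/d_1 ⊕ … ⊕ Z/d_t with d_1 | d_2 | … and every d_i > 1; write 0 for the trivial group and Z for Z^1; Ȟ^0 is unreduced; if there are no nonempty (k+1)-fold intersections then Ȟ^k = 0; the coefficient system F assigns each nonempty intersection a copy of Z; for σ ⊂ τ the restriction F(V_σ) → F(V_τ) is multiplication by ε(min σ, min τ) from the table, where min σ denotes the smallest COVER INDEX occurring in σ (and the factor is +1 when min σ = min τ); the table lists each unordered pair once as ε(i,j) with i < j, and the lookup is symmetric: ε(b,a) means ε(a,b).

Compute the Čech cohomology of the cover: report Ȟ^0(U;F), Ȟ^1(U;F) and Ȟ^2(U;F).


nerve of the cover:
  V12={t6,t7} V13={t3,t5,t10} V23={t11}
C dims 3,3; δ0: rk 3, SNF 1^2·2
Ȟ^0 = (3 − 3) − 0 = 0, so Ȟ^0 ≅ 0
Ȟ^1 = (3 − 0) − 3 = 0 plus torsion [2], so Ȟ^1 ≅ Z/2
Ȟ^2 = (0 − 0) − 0 = 0, so Ȟ^2 ≅ 0

Ȟ^0 ≅ 0, Ȟ^1 ≅ Z/2 and Ȟ^2 ≅ 0


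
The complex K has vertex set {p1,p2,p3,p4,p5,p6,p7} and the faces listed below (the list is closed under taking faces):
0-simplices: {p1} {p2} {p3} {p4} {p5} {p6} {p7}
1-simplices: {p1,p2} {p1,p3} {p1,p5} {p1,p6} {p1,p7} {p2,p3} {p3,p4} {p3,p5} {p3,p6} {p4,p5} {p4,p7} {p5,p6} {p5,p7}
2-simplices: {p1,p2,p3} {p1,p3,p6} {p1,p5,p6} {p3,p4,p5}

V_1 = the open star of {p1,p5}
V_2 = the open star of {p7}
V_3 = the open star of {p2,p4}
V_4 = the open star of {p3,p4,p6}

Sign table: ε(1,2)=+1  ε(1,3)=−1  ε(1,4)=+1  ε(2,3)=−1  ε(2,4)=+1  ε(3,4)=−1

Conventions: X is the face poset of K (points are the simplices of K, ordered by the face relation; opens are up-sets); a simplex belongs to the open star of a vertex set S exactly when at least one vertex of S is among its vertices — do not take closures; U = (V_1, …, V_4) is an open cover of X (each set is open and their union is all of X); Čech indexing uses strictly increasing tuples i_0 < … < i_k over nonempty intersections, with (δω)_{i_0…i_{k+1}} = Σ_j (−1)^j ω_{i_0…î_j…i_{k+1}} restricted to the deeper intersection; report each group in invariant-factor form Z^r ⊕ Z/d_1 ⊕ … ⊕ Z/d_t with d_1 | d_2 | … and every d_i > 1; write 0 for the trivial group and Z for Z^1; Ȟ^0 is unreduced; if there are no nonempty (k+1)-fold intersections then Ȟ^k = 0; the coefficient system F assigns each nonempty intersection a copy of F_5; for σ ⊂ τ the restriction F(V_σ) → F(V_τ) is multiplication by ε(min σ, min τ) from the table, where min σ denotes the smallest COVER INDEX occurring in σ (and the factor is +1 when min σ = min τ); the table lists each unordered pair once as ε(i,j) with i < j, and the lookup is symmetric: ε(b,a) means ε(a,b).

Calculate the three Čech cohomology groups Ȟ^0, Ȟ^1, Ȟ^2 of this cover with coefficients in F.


Ȟ^0(U;F) ≅ Z/5, Ȟ^1(U;F) ≅ Z/5, Ȟ^2(U;F) ≅ 0

nerve of the cover:
  V1={{p1},{p5},{p1,p2},{p1,p3},{p1,p5},{p1,p6},{p1,p7},{p3,p5},{p4,p5},{p5,p6},{p5,p7},{p1,p2,p3},{p1,p3,p6},{p1,p5,p6},{p3,p4,p5}} V2={{p7},{p1,p7},{p4,p7},{p5,p7}} V3={{p2},{p4},{p1,p2},{p2,p3},{p3,p4},{p4,p5},{p4,p7},{p1,p2,p3},{p3,p4,p5}} V4={{p3},{p4},{p6},{p1,p3},{p1,p6},{p2,p3},{p3,p4},{p3,p5},{p3,p6},{p4,p5},{p4,p7},{p5,p6},{p1,p2,p3},{p1,p3,p6},{p1,p5,p6},{p3,p4,p5}}
  V12={{p1,p7},{p5,p7}} V13={{p1,p2},{p4,p5},{p1,p2,p3},{p3,p4,p5}} V14={{p1,p3},{p1,p6},{p3,p5},{p4,p5},{p5,p6},{p1,p2,p3},{p1,p3,p6},{p1,p5,p6},{p3,p4,p5}} V23={{p4,p7}} V24={{p4,p7}} V34={{p4},{p2,p3},{p3,p4},{p4,p5},{p4,p7},{p1,p2,p3},{p3,p4,p5}}
  V134={{p4,p5},{p1,p2,p3},{p3,p4,p5}} V234={{p4,p7}}
C dims 4,6,2; δ0: rk_F5 3; δ1: rk_F5 2
Ȟ^0 = (4 − 3) − 0 = 1, so Ȟ^0 ≅ Z/5
Ȟ^1 = (6 − 2) − 3 = 1, so Ȟ^1 ≅ Z/5
Ȟ^2 = (2 − 0) − 2 = 0, so Ȟ^2 ≅ 0


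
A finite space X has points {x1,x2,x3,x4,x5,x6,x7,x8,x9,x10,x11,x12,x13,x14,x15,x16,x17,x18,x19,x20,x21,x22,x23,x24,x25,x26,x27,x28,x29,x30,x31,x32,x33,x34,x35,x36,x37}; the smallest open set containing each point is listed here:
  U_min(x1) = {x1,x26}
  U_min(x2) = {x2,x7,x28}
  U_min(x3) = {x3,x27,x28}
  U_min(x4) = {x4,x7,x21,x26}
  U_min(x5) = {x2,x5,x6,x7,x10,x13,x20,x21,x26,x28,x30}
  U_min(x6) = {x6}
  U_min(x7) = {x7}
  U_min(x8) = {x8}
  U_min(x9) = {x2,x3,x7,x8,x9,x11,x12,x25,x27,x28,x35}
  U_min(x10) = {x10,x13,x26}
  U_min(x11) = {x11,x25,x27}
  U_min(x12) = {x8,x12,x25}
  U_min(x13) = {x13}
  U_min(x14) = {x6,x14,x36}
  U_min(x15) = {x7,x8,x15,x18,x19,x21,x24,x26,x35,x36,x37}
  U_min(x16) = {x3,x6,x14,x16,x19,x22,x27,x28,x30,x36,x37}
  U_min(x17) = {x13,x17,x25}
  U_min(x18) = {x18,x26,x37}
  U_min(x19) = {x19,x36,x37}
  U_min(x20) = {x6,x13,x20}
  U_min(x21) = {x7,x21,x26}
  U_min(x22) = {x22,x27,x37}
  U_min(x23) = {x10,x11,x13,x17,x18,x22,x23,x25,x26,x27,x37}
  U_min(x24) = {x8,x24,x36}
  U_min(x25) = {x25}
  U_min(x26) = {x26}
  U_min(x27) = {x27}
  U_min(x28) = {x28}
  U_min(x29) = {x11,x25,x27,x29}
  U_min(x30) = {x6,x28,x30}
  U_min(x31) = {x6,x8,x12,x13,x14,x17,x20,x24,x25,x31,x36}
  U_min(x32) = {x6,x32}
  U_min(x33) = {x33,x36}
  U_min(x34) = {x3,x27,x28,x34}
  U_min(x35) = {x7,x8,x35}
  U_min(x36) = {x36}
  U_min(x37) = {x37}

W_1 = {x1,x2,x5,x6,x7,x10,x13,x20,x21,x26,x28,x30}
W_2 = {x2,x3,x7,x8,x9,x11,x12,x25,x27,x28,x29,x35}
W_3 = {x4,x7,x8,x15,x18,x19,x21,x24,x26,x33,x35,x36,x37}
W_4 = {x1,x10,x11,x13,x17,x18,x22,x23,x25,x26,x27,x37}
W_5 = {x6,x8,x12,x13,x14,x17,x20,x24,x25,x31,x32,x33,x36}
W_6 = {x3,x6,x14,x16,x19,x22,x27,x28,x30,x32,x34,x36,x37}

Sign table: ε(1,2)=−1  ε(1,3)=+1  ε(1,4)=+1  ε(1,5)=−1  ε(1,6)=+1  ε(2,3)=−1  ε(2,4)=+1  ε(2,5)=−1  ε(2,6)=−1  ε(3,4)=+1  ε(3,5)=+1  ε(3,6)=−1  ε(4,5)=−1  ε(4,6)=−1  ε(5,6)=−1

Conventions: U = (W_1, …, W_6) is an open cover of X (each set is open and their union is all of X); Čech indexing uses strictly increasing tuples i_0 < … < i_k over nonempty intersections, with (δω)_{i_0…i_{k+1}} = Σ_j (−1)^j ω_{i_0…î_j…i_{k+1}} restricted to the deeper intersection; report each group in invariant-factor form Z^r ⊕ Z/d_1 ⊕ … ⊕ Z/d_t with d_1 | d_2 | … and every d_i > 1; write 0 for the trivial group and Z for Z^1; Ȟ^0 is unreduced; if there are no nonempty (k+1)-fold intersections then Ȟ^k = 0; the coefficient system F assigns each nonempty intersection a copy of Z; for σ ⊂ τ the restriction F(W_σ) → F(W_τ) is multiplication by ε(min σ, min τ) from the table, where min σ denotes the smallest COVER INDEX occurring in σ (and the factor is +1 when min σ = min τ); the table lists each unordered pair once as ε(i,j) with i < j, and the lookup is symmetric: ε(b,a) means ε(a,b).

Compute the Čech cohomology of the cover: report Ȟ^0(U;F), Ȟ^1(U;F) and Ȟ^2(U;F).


Ȟ^0 = 0; Ȟ^1 = Z/2; Ȟ^2 = Z

cover nerve:
  W12={x2,x7,x28} W13={x7,x21,x26} W14={x1,x10,x13,x26} W15={x6,x13,x20} W16={x6,x28,x30} W23={x7,x8,x35} W24={x11,x25,x27} W25={x8,x12,x25} W26={x3,x27,x28} W34={x18,x26,x37} W35={x8,x24,x33,x36} W36={x19,x36,x37} W45={x13,x17,x25} W46={x22,x27,x37} W56={x6,x14,x32,x36}
  W123={x7} W126={x28} W134={x26} W145={x13} W156={x6} W235={x8} W245={x25} W246={x27} W346={x37} W356={x36}
C dims 6,15,10; δ0: rk 6, SNF 1^5·2; δ1: rk 9, SNF 1^9
Ȟ^0: (6−6)−0=0 ⇒ 0
Ȟ^1: (15−9)−6=0 plus torsion [2] ⇒ Z/2
Ȟ^2: (10−0)−9=1 ⇒ Z
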